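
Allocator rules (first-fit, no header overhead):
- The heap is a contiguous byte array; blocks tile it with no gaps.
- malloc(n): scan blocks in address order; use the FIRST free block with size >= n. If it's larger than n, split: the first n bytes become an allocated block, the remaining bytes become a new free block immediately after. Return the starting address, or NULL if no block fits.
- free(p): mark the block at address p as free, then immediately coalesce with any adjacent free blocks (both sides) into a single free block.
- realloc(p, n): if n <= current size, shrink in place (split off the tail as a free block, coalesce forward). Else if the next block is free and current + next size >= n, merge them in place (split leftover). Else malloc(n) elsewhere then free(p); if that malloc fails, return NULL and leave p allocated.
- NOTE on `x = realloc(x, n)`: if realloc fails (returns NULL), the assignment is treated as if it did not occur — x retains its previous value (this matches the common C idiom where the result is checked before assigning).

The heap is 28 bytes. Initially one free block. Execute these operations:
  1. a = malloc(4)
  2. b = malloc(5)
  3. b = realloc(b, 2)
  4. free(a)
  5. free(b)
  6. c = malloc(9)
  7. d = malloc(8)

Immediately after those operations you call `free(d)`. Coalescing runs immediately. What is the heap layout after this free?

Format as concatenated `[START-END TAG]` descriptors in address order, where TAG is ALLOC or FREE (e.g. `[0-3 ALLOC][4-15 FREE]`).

Op 1: a = malloc(4) -> a = 0; heap: [0-3 ALLOC][4-27 FREE]
Op 2: b = malloc(5) -> b = 4; heap: [0-3 ALLOC][4-8 ALLOC][9-27 FREE]
Op 3: b = realloc(b, 2) -> b = 4; heap: [0-3 ALLOC][4-5 ALLOC][6-27 FREE]
Op 4: free(a) -> (freed a); heap: [0-3 FREE][4-5 ALLOC][6-27 FREE]
Op 5: free(b) -> (freed b); heap: [0-27 FREE]
Op 6: c = malloc(9) -> c = 0; heap: [0-8 ALLOC][9-27 FREE]
Op 7: d = malloc(8) -> d = 9; heap: [0-8 ALLOC][9-16 ALLOC][17-27 FREE]
free(d): d = 9 -> block [9-16 ALLOC]; mark free, coalesce with adjacent free neighbors -> [0-8 ALLOC][9-27 FREE]

Answer: [0-8 ALLOC][9-27 FREE]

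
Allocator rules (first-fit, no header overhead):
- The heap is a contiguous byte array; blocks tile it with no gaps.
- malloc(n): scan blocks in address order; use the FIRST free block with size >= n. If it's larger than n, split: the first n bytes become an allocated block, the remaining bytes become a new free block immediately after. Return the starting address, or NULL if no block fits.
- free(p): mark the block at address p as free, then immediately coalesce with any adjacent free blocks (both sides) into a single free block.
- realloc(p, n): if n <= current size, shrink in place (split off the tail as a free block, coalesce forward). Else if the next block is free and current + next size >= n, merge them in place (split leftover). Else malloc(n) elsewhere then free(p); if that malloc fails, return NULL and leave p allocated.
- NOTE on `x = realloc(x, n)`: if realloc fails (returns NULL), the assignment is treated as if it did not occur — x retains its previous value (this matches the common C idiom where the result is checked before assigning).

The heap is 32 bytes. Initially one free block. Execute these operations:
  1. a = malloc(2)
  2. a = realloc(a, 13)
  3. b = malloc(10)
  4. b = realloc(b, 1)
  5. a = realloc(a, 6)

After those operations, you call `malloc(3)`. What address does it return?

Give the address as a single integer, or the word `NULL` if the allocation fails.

Op 1: a = malloc(2) -> a = 0; heap: [0-1 ALLOC][2-31 FREE]
Op 2: a = realloc(a, 13) -> a = 0; heap: [0-12 ALLOC][13-31 FREE]
Op 3: b = malloc(10) -> b = 13; heap: [0-12 ALLOC][13-22 ALLOC][23-31 FREE]
Op 4: b = realloc(b, 1) -> b = 13; heap: [0-12 ALLOC][13-13 ALLOC][14-31 FREE]
Op 5: a = realloc(a, 6) -> a = 0; heap: [0-5 ALLOC][6-12 FREE][13-13 ALLOC][14-31 FREE]
malloc(3): first-fit scan over [0-5 ALLOC][6-12 FREE][13-13 ALLOC][14-31 FREE] -> 6

Answer: 6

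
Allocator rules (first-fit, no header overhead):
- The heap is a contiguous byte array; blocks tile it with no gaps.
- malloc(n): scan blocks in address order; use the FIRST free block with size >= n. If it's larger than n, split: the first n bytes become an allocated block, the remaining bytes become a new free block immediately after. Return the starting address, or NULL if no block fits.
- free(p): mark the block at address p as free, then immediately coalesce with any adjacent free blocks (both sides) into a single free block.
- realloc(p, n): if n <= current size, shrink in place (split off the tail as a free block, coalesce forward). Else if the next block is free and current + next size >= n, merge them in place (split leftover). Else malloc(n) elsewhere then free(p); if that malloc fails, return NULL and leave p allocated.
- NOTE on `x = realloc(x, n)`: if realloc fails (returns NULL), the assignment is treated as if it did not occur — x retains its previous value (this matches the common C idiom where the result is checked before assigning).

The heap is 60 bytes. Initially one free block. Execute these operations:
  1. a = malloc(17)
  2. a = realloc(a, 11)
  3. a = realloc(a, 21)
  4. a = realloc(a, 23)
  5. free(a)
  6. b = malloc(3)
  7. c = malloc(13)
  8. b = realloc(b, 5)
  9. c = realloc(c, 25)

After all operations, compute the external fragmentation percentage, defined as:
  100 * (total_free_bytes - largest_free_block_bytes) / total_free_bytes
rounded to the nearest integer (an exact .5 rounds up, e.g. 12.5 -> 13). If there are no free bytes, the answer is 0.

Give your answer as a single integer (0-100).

Op 1: a = malloc(17) -> a = 0; heap: [0-16 ALLOC][17-59 FREE]
Op 2: a = realloc(a, 11) -> a = 0; heap: [0-10 ALLOC][11-59 FREE]
Op 3: a = realloc(a, 21) -> a = 0; heap: [0-20 ALLOC][21-59 FREE]
Op 4: a = realloc(a, 23) -> a = 0; heap: [0-22 ALLOC][23-59 FREE]
Op 5: free(a) -> (freed a); heap: [0-59 FREE]
Op 6: b = malloc(3) -> b = 0; heap: [0-2 ALLOC][3-59 FREE]
Op 7: c = malloc(13) -> c = 3; heap: [0-2 ALLOC][3-15 ALLOC][16-59 FREE]
Op 8: b = realloc(b, 5) -> b = 16; heap: [0-2 FREE][3-15 ALLOC][16-20 ALLOC][21-59 FREE]
Op 9: c = realloc(c, 25) -> c = 21; heap: [0-15 FREE][16-20 ALLOC][21-45 ALLOC][46-59 FREE]
Free blocks: [16 14] total_free=30 largest=16 -> 100*(30-16)/30 = 1400/30 ≈ 46.667 -> rounds to 47

Answer: 47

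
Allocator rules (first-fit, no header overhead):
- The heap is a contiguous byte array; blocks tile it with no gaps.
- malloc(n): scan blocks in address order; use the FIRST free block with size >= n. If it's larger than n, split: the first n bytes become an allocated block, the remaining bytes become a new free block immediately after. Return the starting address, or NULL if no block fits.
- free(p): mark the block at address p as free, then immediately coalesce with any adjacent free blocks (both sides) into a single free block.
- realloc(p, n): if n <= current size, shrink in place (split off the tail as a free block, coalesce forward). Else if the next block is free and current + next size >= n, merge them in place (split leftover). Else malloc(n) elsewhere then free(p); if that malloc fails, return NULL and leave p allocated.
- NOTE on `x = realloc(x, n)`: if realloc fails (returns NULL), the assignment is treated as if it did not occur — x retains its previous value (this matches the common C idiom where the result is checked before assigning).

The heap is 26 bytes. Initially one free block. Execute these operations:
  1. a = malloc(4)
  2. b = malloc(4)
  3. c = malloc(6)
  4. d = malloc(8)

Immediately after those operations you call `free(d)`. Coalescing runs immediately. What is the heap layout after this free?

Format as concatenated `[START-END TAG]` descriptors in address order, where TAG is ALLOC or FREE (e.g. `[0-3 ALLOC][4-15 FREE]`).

Answer: [0-3 ALLOC][4-7 ALLOC][8-13 ALLOC][14-25 FREE]

Derivation:
Op 1: a = malloc(4) -> a = 0; heap: [0-3 ALLOC][4-25 FREE]
Op 2: b = malloc(4) -> b = 4; heap: [0-3 ALLOC][4-7 ALLOC][8-25 FREE]
Op 3: c = malloc(6) -> c = 8; heap: [0-3 ALLOC][4-7 ALLOC][8-13 ALLOC][14-25 FREE]
Op 4: d = malloc(8) -> d = 14; heap: [0-3 ALLOC][4-7 ALLOC][8-13 ALLOC][14-21 ALLOC][22-25 FREE]
free(d): d = 14 -> block [14-21 ALLOC]; mark free, coalesce with adjacent free neighbors -> [0-3 ALLOC][4-7 ALLOC][8-13 ALLOC][14-25 FREE]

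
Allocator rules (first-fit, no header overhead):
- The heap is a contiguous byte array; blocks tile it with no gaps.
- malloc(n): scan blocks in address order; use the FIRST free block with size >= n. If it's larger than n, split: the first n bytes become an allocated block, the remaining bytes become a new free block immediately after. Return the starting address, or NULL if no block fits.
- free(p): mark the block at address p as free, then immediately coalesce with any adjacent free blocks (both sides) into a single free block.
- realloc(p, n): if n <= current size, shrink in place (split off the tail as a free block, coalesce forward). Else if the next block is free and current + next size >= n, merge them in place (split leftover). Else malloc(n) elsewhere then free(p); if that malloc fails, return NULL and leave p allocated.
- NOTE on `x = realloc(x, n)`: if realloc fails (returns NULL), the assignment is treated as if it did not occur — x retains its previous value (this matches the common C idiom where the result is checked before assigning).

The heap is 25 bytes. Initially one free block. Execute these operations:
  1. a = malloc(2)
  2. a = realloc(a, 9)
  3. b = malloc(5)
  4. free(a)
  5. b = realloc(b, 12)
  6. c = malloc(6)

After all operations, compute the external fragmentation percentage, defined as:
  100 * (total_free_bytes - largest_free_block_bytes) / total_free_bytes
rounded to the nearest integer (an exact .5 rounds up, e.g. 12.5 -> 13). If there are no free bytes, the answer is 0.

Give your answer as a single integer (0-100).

Op 1: a = malloc(2) -> a = 0; heap: [0-1 ALLOC][2-24 FREE]
Op 2: a = realloc(a, 9) -> a = 0; heap: [0-8 ALLOC][9-24 FREE]
Op 3: b = malloc(5) -> b = 9; heap: [0-8 ALLOC][9-13 ALLOC][14-24 FREE]
Op 4: free(a) -> (freed a); heap: [0-8 FREE][9-13 ALLOC][14-24 FREE]
Op 5: b = realloc(b, 12) -> b = 9; heap: [0-8 FREE][9-20 ALLOC][21-24 FREE]
Op 6: c = malloc(6) -> c = 0; heap: [0-5 ALLOC][6-8 FREE][9-20 ALLOC][21-24 FREE]
Free blocks: [3 4] total_free=7 largest=4 -> 100*(7-4)/7 = 300/7 ≈ 42.857 -> rounds to 43

Answer: 43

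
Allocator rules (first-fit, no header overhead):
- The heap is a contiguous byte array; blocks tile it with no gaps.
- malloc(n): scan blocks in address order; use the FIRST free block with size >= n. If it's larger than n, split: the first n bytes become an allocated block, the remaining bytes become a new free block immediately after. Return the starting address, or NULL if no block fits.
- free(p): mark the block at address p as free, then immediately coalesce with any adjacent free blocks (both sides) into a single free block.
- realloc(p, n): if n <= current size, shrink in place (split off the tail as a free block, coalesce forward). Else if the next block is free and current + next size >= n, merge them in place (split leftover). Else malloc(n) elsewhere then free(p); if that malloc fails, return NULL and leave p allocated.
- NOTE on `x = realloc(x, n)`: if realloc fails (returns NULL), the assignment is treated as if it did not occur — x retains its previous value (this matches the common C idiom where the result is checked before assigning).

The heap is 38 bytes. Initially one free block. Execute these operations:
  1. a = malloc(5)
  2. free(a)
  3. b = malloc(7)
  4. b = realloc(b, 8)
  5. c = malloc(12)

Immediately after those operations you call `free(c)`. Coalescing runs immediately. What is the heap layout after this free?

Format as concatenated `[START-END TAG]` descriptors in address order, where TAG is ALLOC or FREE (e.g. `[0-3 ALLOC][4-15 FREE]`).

Answer: [0-7 ALLOC][8-37 FREE]

Derivation:
Op 1: a = malloc(5) -> a = 0; heap: [0-4 ALLOC][5-37 FREE]
Op 2: free(a) -> (freed a); heap: [0-37 FREE]
Op 3: b = malloc(7) -> b = 0; heap: [0-6 ALLOC][7-37 FREE]
Op 4: b = realloc(b, 8) -> b = 0; heap: [0-7 ALLOC][8-37 FREE]
Op 5: c = malloc(12) -> c = 8; heap: [0-7 ALLOC][8-19 ALLOC][20-37 FREE]
free(c): c = 8 -> block [8-19 ALLOC]; mark free, coalesce with adjacent free neighbors -> [0-7 ALLOC][8-37 FREE]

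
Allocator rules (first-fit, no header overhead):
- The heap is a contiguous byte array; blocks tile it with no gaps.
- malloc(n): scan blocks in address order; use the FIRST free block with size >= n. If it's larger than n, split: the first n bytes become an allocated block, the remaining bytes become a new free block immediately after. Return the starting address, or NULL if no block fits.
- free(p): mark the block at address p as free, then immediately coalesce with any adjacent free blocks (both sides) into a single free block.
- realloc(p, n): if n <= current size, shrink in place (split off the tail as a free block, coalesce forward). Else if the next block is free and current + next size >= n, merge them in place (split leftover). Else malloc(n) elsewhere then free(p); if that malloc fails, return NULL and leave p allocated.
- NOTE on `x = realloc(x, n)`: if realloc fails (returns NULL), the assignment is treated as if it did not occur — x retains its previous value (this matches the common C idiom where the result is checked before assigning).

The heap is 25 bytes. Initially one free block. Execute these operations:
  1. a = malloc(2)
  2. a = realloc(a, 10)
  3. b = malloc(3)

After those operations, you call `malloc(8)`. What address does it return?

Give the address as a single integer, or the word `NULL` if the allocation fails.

Op 1: a = malloc(2) -> a = 0; heap: [0-1 ALLOC][2-24 FREE]
Op 2: a = realloc(a, 10) -> a = 0; heap: [0-9 ALLOC][10-24 FREE]
Op 3: b = malloc(3) -> b = 10; heap: [0-9 ALLOC][10-12 ALLOC][13-24 FREE]
malloc(8): first-fit scan over [0-9 ALLOC][10-12 ALLOC][13-24 FREE] -> 13

Answer: 13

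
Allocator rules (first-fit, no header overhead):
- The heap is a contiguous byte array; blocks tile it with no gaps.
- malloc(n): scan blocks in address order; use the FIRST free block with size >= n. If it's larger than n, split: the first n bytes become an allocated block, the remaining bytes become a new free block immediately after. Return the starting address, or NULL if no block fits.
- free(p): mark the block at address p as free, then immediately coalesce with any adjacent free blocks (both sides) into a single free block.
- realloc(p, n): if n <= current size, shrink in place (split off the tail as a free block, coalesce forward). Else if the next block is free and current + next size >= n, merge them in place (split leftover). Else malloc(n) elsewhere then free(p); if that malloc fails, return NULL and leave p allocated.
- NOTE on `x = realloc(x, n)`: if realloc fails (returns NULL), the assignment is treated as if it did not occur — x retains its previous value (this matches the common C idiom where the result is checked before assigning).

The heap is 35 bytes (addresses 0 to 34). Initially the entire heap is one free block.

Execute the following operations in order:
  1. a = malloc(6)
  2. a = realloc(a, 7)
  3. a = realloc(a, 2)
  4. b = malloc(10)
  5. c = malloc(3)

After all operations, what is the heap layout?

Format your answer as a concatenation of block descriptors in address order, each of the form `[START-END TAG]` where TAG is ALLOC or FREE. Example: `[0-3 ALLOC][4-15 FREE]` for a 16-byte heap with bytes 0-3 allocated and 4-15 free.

Op 1: a = malloc(6) -> a = 0; heap: [0-5 ALLOC][6-34 FREE]
Op 2: a = realloc(a, 7) -> a = 0; heap: [0-6 ALLOC][7-34 FREE]
Op 3: a = realloc(a, 2) -> a = 0; heap: [0-1 ALLOC][2-34 FREE]
Op 4: b = malloc(10) -> b = 2; heap: [0-1 ALLOC][2-11 ALLOC][12-34 FREE]
Op 5: c = malloc(3) -> c = 12; heap: [0-1 ALLOC][2-11 ALLOC][12-14 ALLOC][15-34 FREE]

Answer: [0-1 ALLOC][2-11 ALLOC][12-14 ALLOC][15-34 FREE]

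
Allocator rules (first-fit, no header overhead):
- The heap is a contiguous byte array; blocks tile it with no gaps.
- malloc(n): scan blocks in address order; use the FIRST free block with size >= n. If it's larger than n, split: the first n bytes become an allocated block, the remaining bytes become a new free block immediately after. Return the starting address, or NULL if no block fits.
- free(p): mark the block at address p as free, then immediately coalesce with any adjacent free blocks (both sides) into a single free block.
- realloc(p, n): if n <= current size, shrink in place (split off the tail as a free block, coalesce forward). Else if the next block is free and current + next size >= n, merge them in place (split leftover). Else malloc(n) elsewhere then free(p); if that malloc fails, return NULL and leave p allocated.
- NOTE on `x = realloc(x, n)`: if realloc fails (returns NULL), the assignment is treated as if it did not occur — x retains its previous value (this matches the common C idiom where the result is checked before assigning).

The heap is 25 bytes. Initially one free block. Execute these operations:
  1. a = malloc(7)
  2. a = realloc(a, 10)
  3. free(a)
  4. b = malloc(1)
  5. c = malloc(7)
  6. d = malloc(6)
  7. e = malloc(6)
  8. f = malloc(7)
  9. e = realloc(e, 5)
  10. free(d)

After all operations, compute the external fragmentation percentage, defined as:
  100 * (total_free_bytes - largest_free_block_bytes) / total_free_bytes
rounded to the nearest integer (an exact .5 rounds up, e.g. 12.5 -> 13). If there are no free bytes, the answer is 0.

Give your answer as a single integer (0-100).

Op 1: a = malloc(7) -> a = 0; heap: [0-6 ALLOC][7-24 FREE]
Op 2: a = realloc(a, 10) -> a = 0; heap: [0-9 ALLOC][10-24 FREE]
Op 3: free(a) -> (freed a); heap: [0-24 FREE]
Op 4: b = malloc(1) -> b = 0; heap: [0-0 ALLOC][1-24 FREE]
Op 5: c = malloc(7) -> c = 1; heap: [0-0 ALLOC][1-7 ALLOC][8-24 FREE]
Op 6: d = malloc(6) -> d = 8; heap: [0-0 ALLOC][1-7 ALLOC][8-13 ALLOC][14-24 FREE]
Op 7: e = malloc(6) -> e = 14; heap: [0-0 ALLOC][1-7 ALLOC][8-13 ALLOC][14-19 ALLOC][20-24 FREE]
Op 8: f = malloc(7) -> f = NULL; heap: [0-0 ALLOC][1-7 ALLOC][8-13 ALLOC][14-19 ALLOC][20-24 FREE]
Op 9: e = realloc(e, 5) -> e = 14; heap: [0-0 ALLOC][1-7 ALLOC][8-13 ALLOC][14-18 ALLOC][19-24 FREE]
Op 10: free(d) -> (freed d); heap: [0-0 ALLOC][1-7 ALLOC][8-13 FREE][14-18 ALLOC][19-24 FREE]
Free blocks: [6 6] total_free=12 largest=6 -> 100*(12-6)/12 = 600/12 = 50

Answer: 50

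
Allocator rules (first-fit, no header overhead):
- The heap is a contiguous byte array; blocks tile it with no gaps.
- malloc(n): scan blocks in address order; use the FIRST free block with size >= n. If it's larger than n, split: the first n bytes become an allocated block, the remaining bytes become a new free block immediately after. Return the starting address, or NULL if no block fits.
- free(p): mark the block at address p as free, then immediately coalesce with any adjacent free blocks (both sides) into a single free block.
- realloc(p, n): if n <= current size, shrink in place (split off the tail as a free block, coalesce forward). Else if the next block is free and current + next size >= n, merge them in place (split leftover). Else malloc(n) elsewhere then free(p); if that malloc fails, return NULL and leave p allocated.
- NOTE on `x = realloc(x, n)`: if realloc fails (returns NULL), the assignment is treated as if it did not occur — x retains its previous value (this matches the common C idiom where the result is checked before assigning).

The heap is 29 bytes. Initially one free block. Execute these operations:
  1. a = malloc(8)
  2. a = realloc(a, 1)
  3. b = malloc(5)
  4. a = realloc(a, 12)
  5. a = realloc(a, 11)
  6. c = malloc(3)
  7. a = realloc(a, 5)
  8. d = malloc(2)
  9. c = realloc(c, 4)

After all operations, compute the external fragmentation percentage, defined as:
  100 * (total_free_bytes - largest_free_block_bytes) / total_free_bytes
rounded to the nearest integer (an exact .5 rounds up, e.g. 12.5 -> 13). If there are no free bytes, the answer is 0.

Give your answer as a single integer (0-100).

Answer: 38

Derivation:
Op 1: a = malloc(8) -> a = 0; heap: [0-7 ALLOC][8-28 FREE]
Op 2: a = realloc(a, 1) -> a = 0; heap: [0-0 ALLOC][1-28 FREE]
Op 3: b = malloc(5) -> b = 1; heap: [0-0 ALLOC][1-5 ALLOC][6-28 FREE]
Op 4: a = realloc(a, 12) -> a = 6; heap: [0-0 FREE][1-5 ALLOC][6-17 ALLOC][18-28 FREE]
Op 5: a = realloc(a, 11) -> a = 6; heap: [0-0 FREE][1-5 ALLOC][6-16 ALLOC][17-28 FREE]
Op 6: c = malloc(3) -> c = 17; heap: [0-0 FREE][1-5 ALLOC][6-16 ALLOC][17-19 ALLOC][20-28 FREE]
Op 7: a = realloc(a, 5) -> a = 6; heap: [0-0 FREE][1-5 ALLOC][6-10 ALLOC][11-16 FREE][17-19 ALLOC][20-28 FREE]
Op 8: d = malloc(2) -> d = 11; heap: [0-0 FREE][1-5 ALLOC][6-10 ALLOC][11-12 ALLOC][13-16 FREE][17-19 ALLOC][20-28 FREE]
Op 9: c = realloc(c, 4) -> c = 17; heap: [0-0 FREE][1-5 ALLOC][6-10 ALLOC][11-12 ALLOC][13-16 FREE][17-20 ALLOC][21-28 FREE]
Free blocks: [1 4 8] total_free=13 largest=8 -> 100*(13-8)/13 = 500/13 ≈ 38.462 -> rounds to 38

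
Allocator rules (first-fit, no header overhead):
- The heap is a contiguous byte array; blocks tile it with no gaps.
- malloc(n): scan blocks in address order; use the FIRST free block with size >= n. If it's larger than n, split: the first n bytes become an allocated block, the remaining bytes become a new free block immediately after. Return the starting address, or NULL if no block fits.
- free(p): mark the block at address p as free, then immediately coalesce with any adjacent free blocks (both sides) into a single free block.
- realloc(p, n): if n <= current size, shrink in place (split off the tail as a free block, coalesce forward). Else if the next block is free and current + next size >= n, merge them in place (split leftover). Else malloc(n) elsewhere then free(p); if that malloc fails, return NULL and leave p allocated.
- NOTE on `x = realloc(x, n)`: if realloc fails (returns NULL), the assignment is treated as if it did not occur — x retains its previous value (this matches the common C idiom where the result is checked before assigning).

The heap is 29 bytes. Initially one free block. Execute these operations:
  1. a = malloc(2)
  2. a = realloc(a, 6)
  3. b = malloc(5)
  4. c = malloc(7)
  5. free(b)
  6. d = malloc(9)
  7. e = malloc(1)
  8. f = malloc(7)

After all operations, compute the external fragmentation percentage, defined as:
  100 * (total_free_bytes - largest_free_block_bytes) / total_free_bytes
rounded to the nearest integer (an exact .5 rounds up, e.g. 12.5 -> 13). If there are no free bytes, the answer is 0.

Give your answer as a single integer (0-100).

Op 1: a = malloc(2) -> a = 0; heap: [0-1 ALLOC][2-28 FREE]
Op 2: a = realloc(a, 6) -> a = 0; heap: [0-5 ALLOC][6-28 FREE]
Op 3: b = malloc(5) -> b = 6; heap: [0-5 ALLOC][6-10 ALLOC][11-28 FREE]
Op 4: c = malloc(7) -> c = 11; heap: [0-5 ALLOC][6-10 ALLOC][11-17 ALLOC][18-28 FREE]
Op 5: free(b) -> (freed b); heap: [0-5 ALLOC][6-10 FREE][11-17 ALLOC][18-28 FREE]
Op 6: d = malloc(9) -> d = 18; heap: [0-5 ALLOC][6-10 FREE][11-17 ALLOC][18-26 ALLOC][27-28 FREE]
Op 7: e = malloc(1) -> e = 6; heap: [0-5 ALLOC][6-6 ALLOC][7-10 FREE][11-17 ALLOC][18-26 ALLOC][27-28 FREE]
Op 8: f = malloc(7) -> f = NULL; heap: [0-5 ALLOC][6-6 ALLOC][7-10 FREE][11-17 ALLOC][18-26 ALLOC][27-28 FREE]
Free blocks: [4 2] total_free=6 largest=4 -> 100*(6-4)/6 = 200/6 ≈ 33.333 -> rounds to 33

Answer: 33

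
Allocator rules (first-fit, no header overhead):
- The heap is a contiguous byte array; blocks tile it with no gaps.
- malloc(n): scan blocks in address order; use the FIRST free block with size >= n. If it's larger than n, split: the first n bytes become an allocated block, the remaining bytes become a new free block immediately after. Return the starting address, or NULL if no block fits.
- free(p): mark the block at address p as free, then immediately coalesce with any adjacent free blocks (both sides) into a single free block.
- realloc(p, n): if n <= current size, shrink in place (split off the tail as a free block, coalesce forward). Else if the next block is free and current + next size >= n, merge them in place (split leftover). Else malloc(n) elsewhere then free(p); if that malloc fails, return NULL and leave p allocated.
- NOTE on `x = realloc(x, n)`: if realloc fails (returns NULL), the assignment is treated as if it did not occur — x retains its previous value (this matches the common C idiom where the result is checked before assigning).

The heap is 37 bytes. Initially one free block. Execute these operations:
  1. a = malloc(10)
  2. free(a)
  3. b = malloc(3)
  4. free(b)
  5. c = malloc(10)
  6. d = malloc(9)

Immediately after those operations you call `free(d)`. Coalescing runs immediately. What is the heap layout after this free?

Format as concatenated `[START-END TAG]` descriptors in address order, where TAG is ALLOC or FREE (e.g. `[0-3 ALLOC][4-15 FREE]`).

Op 1: a = malloc(10) -> a = 0; heap: [0-9 ALLOC][10-36 FREE]
Op 2: free(a) -> (freed a); heap: [0-36 FREE]
Op 3: b = malloc(3) -> b = 0; heap: [0-2 ALLOC][3-36 FREE]
Op 4: free(b) -> (freed b); heap: [0-36 FREE]
Op 5: c = malloc(10) -> c = 0; heap: [0-9 ALLOC][10-36 FREE]
Op 6: d = malloc(9) -> d = 10; heap: [0-9 ALLOC][10-18 ALLOC][19-36 FREE]
free(d): d = 10 -> block [10-18 ALLOC]; mark free, coalesce with adjacent free neighbors -> [0-9 ALLOC][10-36 FREE]

Answer: [0-9 ALLOC][10-36 FREE]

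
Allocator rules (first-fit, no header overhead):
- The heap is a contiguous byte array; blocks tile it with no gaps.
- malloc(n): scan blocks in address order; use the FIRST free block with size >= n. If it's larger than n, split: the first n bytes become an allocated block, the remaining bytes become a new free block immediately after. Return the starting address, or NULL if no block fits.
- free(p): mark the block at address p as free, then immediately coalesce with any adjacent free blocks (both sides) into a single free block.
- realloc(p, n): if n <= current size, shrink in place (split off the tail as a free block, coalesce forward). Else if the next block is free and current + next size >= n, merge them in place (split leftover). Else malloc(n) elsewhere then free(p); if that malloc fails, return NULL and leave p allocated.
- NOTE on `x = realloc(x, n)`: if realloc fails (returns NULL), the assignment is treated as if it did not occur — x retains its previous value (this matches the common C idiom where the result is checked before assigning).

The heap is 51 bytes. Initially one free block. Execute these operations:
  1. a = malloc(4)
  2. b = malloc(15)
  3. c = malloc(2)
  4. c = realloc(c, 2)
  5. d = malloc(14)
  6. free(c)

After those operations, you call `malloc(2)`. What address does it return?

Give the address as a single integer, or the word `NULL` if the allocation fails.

Op 1: a = malloc(4) -> a = 0; heap: [0-3 ALLOC][4-50 FREE]
Op 2: b = malloc(15) -> b = 4; heap: [0-3 ALLOC][4-18 ALLOC][19-50 FREE]
Op 3: c = malloc(2) -> c = 19; heap: [0-3 ALLOC][4-18 ALLOC][19-20 ALLOC][21-50 FREE]
Op 4: c = realloc(c, 2) -> c = 19; heap: [0-3 ALLOC][4-18 ALLOC][19-20 ALLOC][21-50 FREE]
Op 5: d = malloc(14) -> d = 21; heap: [0-3 ALLOC][4-18 ALLOC][19-20 ALLOC][21-34 ALLOC][35-50 FREE]
Op 6: free(c) -> (freed c); heap: [0-3 ALLOC][4-18 ALLOC][19-20 FREE][21-34 ALLOC][35-50 FREE]
malloc(2): first-fit scan over [0-3 ALLOC][4-18 ALLOC][19-20 FREE][21-34 ALLOC][35-50 FREE] -> 19

Answer: 19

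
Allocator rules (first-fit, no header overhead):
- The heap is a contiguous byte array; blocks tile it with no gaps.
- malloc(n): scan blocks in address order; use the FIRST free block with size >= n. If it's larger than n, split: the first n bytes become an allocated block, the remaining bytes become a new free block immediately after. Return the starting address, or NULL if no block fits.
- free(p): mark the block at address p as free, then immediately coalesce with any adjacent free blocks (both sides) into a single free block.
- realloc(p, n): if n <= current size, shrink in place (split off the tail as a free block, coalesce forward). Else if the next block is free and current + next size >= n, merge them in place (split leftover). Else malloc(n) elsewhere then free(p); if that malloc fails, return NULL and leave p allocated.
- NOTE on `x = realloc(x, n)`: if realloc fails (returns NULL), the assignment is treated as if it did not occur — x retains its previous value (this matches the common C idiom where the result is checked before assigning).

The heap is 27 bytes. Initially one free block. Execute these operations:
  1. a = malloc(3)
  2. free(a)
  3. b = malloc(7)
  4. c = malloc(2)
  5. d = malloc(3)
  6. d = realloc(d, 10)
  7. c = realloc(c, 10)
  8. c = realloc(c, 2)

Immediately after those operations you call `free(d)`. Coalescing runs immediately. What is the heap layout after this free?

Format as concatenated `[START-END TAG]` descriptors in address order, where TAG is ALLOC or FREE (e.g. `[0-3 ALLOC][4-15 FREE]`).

Answer: [0-6 ALLOC][7-8 ALLOC][9-26 FREE]

Derivation:
Op 1: a = malloc(3) -> a = 0; heap: [0-2 ALLOC][3-26 FREE]
Op 2: free(a) -> (freed a); heap: [0-26 FREE]
Op 3: b = malloc(7) -> b = 0; heap: [0-6 ALLOC][7-26 FREE]
Op 4: c = malloc(2) -> c = 7; heap: [0-6 ALLOC][7-8 ALLOC][9-26 FREE]
Op 5: d = malloc(3) -> d = 9; heap: [0-6 ALLOC][7-8 ALLOC][9-11 ALLOC][12-26 FREE]
Op 6: d = realloc(d, 10) -> d = 9; heap: [0-6 ALLOC][7-8 ALLOC][9-18 ALLOC][19-26 FREE]
Op 7: c = realloc(c, 10) -> NULL (c unchanged); heap: [0-6 ALLOC][7-8 ALLOC][9-18 ALLOC][19-26 FREE]
Op 8: c = realloc(c, 2) -> c = 7; heap: [0-6 ALLOC][7-8 ALLOC][9-18 ALLOC][19-26 FREE]
free(d): d = 9 -> block [9-18 ALLOC]; mark free, coalesce with adjacent free neighbors -> [0-6 ALLOC][7-8 ALLOC][9-26 FREE]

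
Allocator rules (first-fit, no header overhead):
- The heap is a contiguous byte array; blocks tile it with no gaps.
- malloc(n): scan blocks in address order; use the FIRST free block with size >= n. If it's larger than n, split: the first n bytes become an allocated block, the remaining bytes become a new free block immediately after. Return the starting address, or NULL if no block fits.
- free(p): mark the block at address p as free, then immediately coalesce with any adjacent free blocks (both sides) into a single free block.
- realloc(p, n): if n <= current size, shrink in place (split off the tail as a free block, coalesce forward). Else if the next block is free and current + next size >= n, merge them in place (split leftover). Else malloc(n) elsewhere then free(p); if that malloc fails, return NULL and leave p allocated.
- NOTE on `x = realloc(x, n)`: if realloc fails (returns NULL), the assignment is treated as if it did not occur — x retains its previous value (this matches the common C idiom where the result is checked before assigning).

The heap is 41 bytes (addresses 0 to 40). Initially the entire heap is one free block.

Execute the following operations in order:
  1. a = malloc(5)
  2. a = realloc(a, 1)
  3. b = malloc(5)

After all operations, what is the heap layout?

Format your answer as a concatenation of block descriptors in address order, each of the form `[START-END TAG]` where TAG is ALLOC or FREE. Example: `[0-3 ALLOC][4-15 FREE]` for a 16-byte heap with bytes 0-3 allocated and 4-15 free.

Op 1: a = malloc(5) -> a = 0; heap: [0-4 ALLOC][5-40 FREE]
Op 2: a = realloc(a, 1) -> a = 0; heap: [0-0 ALLOC][1-40 FREE]
Op 3: b = malloc(5) -> b = 1; heap: [0-0 ALLOC][1-5 ALLOC][6-40 FREE]

Answer: [0-0 ALLOC][1-5 ALLOC][6-40 FREE]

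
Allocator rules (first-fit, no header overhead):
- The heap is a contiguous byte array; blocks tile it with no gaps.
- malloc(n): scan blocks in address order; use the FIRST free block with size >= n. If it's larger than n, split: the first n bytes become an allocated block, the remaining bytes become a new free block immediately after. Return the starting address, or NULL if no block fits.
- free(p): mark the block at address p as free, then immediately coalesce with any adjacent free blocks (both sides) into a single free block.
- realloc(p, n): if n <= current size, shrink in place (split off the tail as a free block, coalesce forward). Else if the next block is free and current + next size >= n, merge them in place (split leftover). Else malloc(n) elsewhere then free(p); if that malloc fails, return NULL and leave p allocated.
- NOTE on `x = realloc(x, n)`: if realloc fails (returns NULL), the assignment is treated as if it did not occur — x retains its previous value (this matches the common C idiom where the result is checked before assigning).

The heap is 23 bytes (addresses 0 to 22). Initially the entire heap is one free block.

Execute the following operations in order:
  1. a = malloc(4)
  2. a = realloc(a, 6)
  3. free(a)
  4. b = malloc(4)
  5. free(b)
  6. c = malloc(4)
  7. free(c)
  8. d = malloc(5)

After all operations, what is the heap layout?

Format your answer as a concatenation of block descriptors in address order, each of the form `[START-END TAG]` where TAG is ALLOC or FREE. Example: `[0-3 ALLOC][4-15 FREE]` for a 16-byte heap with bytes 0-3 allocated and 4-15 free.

Answer: [0-4 ALLOC][5-22 FREE]

Derivation:
Op 1: a = malloc(4) -> a = 0; heap: [0-3 ALLOC][4-22 FREE]
Op 2: a = realloc(a, 6) -> a = 0; heap: [0-5 ALLOC][6-22 FREE]
Op 3: free(a) -> (freed a); heap: [0-22 FREE]
Op 4: b = malloc(4) -> b = 0; heap: [0-3 ALLOC][4-22 FREE]
Op 5: free(b) -> (freed b); heap: [0-22 FREE]
Op 6: c = malloc(4) -> c = 0; heap: [0-3 ALLOC][4-22 FREE]
Op 7: free(c) -> (freed c); heap: [0-22 FREE]
Op 8: d = malloc(5) -> d = 0; heap: [0-4 ALLOC][5-22 FREE]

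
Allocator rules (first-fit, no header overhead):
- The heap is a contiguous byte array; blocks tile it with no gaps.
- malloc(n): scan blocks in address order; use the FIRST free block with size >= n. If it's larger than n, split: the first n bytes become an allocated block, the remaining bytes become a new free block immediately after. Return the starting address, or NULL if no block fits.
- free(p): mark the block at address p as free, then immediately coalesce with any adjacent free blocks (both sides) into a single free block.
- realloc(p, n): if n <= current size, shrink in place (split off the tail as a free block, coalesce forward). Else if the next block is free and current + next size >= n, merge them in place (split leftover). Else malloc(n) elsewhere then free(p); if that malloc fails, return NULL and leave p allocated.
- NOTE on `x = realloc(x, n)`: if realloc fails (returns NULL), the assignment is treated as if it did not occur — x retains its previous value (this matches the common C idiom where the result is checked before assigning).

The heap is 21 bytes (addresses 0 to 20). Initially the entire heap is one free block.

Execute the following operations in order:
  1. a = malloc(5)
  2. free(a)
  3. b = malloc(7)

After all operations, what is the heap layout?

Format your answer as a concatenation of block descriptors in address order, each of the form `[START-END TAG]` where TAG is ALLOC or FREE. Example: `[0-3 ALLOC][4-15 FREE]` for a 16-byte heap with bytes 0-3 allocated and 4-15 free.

Answer: [0-6 ALLOC][7-20 FREE]

Derivation:
Op 1: a = malloc(5) -> a = 0; heap: [0-4 ALLOC][5-20 FREE]
Op 2: free(a) -> (freed a); heap: [0-20 FREE]
Op 3: b = malloc(7) -> b = 0; heap: [0-6 ALLOC][7-20 FREE]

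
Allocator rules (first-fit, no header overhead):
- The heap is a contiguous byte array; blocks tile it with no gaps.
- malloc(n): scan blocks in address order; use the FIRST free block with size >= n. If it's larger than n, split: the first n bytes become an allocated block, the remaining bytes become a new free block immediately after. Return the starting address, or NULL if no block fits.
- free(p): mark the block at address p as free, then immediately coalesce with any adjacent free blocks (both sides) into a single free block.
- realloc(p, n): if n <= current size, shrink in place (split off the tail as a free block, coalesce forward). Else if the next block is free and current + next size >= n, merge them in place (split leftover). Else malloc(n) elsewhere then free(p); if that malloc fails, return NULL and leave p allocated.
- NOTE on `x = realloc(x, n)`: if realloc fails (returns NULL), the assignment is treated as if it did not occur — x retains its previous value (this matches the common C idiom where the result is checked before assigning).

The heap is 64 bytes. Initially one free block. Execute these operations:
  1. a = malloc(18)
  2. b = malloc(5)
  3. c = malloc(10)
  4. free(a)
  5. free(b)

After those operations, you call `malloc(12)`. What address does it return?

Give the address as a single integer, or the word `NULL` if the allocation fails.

Answer: 0

Derivation:
Op 1: a = malloc(18) -> a = 0; heap: [0-17 ALLOC][18-63 FREE]
Op 2: b = malloc(5) -> b = 18; heap: [0-17 ALLOC][18-22 ALLOC][23-63 FREE]
Op 3: c = malloc(10) -> c = 23; heap: [0-17 ALLOC][18-22 ALLOC][23-32 ALLOC][33-63 FREE]
Op 4: free(a) -> (freed a); heap: [0-17 FREE][18-22 ALLOC][23-32 ALLOC][33-63 FREE]
Op 5: free(b) -> (freed b); heap: [0-22 FREE][23-32 ALLOC][33-63 FREE]
malloc(12): first-fit scan over [0-22 FREE][23-32 ALLOC][33-63 FREE] -> 0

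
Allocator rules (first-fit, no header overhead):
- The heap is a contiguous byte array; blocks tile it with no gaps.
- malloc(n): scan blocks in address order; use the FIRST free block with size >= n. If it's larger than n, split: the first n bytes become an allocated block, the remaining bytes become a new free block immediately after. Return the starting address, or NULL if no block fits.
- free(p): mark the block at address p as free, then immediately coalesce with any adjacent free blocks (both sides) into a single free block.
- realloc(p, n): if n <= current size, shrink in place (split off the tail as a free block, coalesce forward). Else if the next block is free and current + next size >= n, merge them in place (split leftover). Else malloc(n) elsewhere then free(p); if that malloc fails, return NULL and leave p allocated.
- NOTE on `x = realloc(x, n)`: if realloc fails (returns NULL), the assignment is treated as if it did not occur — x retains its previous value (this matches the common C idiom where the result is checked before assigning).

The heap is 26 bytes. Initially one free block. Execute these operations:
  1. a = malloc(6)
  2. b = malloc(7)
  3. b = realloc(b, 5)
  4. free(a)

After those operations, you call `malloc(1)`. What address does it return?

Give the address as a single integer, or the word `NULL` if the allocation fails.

Answer: 0

Derivation:
Op 1: a = malloc(6) -> a = 0; heap: [0-5 ALLOC][6-25 FREE]
Op 2: b = malloc(7) -> b = 6; heap: [0-5 ALLOC][6-12 ALLOC][13-25 FREE]
Op 3: b = realloc(b, 5) -> b = 6; heap: [0-5 ALLOC][6-10 ALLOC][11-25 FREE]
Op 4: free(a) -> (freed a); heap: [0-5 FREE][6-10 ALLOC][11-25 FREE]
malloc(1): first-fit scan over [0-5 FREE][6-10 ALLOC][11-25 FREE] -> 0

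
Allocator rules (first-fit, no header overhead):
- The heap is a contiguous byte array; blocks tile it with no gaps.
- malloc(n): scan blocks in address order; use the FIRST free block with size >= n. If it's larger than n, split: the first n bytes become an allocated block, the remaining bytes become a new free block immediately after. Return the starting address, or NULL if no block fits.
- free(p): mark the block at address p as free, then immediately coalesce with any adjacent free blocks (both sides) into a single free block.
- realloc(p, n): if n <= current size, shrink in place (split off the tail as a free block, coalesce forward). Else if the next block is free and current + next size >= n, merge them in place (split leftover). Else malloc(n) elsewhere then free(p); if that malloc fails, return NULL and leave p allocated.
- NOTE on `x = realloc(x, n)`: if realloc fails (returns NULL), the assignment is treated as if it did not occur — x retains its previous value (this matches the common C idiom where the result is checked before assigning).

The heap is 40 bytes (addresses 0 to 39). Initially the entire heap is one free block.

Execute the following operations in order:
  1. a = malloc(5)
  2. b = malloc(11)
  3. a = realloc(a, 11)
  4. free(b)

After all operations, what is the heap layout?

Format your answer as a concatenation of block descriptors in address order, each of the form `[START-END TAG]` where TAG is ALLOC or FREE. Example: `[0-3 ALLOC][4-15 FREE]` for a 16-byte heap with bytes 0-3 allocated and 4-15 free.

Answer: [0-15 FREE][16-26 ALLOC][27-39 FREE]

Derivation:
Op 1: a = malloc(5) -> a = 0; heap: [0-4 ALLOC][5-39 FREE]
Op 2: b = malloc(11) -> b = 5; heap: [0-4 ALLOC][5-15 ALLOC][16-39 FREE]
Op 3: a = realloc(a, 11) -> a = 16; heap: [0-4 FREE][5-15 ALLOC][16-26 ALLOC][27-39 FREE]
Op 4: free(b) -> (freed b); heap: [0-15 FREE][16-26 ALLOC][27-39 FREE]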